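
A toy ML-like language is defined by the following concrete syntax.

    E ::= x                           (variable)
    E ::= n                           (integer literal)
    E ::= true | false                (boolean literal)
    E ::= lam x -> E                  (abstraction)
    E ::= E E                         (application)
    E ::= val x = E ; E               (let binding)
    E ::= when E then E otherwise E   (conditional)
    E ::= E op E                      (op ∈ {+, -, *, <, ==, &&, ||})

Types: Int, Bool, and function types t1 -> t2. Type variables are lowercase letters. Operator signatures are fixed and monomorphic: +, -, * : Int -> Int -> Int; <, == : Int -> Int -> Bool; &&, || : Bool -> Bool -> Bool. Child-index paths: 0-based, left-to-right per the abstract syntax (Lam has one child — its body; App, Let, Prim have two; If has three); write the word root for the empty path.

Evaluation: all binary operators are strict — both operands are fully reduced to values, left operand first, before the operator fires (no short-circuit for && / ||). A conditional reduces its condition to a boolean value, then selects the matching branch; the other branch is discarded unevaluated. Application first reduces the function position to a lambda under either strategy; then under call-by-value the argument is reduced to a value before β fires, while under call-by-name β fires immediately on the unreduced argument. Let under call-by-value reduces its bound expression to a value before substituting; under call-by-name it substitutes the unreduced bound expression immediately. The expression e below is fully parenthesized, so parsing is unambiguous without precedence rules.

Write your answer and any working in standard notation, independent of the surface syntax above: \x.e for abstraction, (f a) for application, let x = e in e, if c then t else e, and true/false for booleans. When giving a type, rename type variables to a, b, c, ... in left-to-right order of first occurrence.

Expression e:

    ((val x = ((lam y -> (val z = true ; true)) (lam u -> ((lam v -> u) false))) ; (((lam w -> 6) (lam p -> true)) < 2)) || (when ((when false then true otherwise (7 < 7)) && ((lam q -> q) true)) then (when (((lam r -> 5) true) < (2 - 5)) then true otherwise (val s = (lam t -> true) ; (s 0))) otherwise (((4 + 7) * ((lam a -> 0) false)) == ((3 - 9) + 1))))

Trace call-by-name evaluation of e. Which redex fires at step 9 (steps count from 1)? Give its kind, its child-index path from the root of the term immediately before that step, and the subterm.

Derivation:
step 0: ((let x = ((\y.(let z = true in true)) (\u.((\v.u) false))) in (((\w.6) (\p.true)) < 2)) || (if ((if false then true else (7 < 7)) && ((\q.q) true)) then (if (((\r.5) true) < (2 - 5)) then true else (let s = (\t.true) in (s 0))) else (((4 + 7) * ((\a.0) false)) == ((3 - 9) + 1))))
step 1: [let@0] ((((\w.6) (\p.true)) < 2) || (if ((if false then true else (7 < 7)) && ((\q.q) true)) then (if (((\r.5) true) < (2 - 5)) then true else (let s = (\t.true) in (s 0))) else (((4 + 7) * ((\a.0) false)) == ((3 - 9) + 1))))
step 2: [beta@0.0] ((6 < 2) || (if ((if false then true else (7 < 7)) && ((\q.q) true)) then (if (((\r.5) true) < (2 - 5)) then true else (let s = (\t.true) in (s 0))) else (((4 + 7) * ((\a.0) false)) == ((3 - 9) + 1))))
step 3: [delta@0] (false || (if ((if false then true else (7 < 7)) && ((\q.q) true)) then (if (((\r.5) true) < (2 - 5)) then true else (let s = (\t.true) in (s 0))) else (((4 + 7) * ((\a.0) false)) == ((3 - 9) + 1))))
step 4: [if@1.0.0] (false || (if ((7 < 7) && ((\q.q) true)) then (if (((\r.5) true) < (2 - 5)) then true else (let s = (\t.true) in (s 0))) else (((4 + 7) * ((\a.0) false)) == ((3 - 9) + 1))))
step 5: [delta@1.0.0] (false || (if (false && ((\q.q) true)) then (if (((\r.5) true) < (2 - 5)) then true else (let s = (\t.true) in (s 0))) else (((4 + 7) * ((\a.0) false)) == ((3 - 9) + 1))))
step 6: [beta@1.0.1] (false || (if (false && true) then (if (((\r.5) true) < (2 - 5)) then true else (let s = (\t.true) in (s 0))) else (((4 + 7) * ((\a.0) false)) == ((3 - 9) + 1))))
step 7: [delta@1.0] (false || (if false then (if (((\r.5) true) < (2 - 5)) then true else (let s = (\t.true) in (s 0))) else (((4 + 7) * ((\a.0) false)) == ((3 - 9) + 1))))
step 8: [if@1] (false || (((4 + 7) * ((\a.0) false)) == ((3 - 9) + 1)))
step 9: [delta@1.0.0] (false || ((11 * ((\a.0) false)) == ((3 - 9) + 1)))

Answer: delta at 1.0.0 : (4 + 7)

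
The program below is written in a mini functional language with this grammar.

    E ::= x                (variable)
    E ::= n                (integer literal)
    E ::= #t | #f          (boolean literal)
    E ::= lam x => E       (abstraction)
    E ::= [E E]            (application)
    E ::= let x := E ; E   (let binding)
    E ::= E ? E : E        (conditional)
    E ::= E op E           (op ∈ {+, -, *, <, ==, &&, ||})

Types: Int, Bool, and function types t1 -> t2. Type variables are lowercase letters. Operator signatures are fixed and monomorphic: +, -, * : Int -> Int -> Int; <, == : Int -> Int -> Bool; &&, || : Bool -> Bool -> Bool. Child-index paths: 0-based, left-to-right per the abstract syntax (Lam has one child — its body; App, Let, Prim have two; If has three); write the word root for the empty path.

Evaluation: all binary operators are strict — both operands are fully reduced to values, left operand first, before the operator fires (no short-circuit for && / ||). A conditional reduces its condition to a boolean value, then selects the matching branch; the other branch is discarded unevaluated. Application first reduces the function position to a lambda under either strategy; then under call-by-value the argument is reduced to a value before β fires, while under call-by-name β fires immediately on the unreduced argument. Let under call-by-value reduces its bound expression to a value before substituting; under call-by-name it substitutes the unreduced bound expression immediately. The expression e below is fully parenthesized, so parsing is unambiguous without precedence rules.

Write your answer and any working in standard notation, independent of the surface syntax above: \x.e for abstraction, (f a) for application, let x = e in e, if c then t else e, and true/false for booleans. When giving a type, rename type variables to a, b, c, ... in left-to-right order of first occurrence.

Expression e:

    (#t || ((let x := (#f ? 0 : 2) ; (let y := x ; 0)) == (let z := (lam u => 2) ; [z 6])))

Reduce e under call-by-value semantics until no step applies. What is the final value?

Working:
step 0: (true || ((let x = (if false then 0 else 2) in (let y = x in 0)) == (let z = (\u.2) in (z 6))))
step 1: [if@1.0.0] (true || ((let x = 2 in (let y = x in 0)) == (let z = (\u.2) in (z 6))))
step 2: [let@1.0] (true || ((let y = 2 in 0) == (let z = (\u.2) in (z 6))))
step 3: [let@1.0] (true || (0 == (let z = (\u.2) in (z 6))))
step 4: [let@1.1] (true || (0 == ((\u.2) 6)))
step 5: [beta@1.1] (true || (0 == 2))
step 6: [delta@1] (true || false)
step 7: [delta@root] true

Answer: true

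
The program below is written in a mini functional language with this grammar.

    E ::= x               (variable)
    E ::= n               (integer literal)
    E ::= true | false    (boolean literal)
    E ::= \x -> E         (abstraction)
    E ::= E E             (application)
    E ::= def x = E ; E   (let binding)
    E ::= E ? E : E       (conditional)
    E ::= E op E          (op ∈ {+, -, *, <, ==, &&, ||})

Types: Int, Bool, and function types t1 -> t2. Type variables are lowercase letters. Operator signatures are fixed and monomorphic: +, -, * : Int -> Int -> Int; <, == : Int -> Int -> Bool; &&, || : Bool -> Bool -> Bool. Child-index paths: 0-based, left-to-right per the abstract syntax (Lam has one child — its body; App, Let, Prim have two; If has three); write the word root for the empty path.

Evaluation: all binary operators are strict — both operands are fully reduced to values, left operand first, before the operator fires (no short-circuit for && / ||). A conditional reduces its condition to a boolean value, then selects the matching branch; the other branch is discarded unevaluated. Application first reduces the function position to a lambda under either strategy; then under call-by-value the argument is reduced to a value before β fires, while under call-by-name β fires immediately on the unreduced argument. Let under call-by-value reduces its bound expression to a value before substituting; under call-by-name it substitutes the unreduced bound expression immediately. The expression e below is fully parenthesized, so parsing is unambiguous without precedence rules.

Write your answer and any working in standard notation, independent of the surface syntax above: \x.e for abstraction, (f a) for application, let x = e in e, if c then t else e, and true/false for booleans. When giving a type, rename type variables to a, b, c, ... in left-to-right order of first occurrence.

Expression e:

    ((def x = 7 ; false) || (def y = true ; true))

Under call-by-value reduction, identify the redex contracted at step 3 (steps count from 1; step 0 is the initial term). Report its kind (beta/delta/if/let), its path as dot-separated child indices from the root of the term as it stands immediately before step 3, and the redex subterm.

Answer: delta at root : (false || true)

Working:
step 0: ((let x = 7 in false) || (let y = true in true))
step 1: [let@0] (false || (let y = true in true))
step 2: [let@1] (false || true)
step 3: [delta@root] true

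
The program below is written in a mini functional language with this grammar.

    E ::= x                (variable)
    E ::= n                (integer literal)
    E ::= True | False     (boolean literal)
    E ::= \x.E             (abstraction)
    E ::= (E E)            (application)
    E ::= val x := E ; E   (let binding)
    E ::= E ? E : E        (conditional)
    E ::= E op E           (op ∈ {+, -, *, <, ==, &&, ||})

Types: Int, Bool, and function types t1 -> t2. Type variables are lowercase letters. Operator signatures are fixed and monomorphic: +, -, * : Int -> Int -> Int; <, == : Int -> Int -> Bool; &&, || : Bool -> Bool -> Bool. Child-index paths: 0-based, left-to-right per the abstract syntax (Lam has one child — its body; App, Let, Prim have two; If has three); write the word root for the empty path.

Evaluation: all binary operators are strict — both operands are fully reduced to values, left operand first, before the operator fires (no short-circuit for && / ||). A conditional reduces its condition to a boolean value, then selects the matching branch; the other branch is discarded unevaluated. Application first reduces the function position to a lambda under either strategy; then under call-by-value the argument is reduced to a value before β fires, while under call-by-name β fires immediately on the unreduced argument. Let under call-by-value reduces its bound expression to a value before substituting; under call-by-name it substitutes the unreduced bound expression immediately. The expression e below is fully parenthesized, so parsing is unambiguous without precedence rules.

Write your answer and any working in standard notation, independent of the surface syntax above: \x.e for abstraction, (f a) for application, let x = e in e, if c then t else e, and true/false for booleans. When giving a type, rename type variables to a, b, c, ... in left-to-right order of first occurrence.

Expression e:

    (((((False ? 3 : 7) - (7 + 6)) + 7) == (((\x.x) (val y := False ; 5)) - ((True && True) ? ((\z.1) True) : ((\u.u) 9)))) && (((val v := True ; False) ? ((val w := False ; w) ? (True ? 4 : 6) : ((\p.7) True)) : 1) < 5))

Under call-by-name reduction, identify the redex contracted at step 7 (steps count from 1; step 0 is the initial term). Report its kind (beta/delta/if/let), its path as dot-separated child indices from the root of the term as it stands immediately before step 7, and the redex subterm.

Answer: delta at 0.1.1.0 : (true && true)

Trace:
step 0: (((((if false then 3 else 7) - (7 + 6)) + 7) == (((\x.x) (let y = false in 5)) - (if (true && true) then ((\z.1) true) else ((\u.u) 9)))) && ((if (let v = true in false) then (if (let w = false in w) then (if true then 4 else 6) else ((\p.7) true)) else 1) < 5))
step 1: [if@0.0.0.0] ((((7 - (7 + 6)) + 7) == (((\x.x) (let y = false in 5)) - (if (true && true) then ((\z.1) true) else ((\u.u) 9)))) && ((if (let v = true in false) then (if (let w = false in w) then (if true then 4 else 6) else ((\p.7) true)) else 1) < 5))
step 2: [delta@0.0.0.1] ((((7 - 13) + 7) == (((\x.x) (let y = false in 5)) - (if (true && true) then ((\z.1) true) else ((\u.u) 9)))) && ((if (let v = true in false) then (if (let w = false in w) then (if true then 4 else 6) else ((\p.7) true)) else 1) < 5))
step 3: [delta@0.0.0] (((-6 + 7) == (((\x.x) (let y = false in 5)) - (if (true && true) then ((\z.1) true) else ((\u.u) 9)))) && ((if (let v = true in false) then (if (let w = false in w) then (if true then 4 else 6) else ((\p.7) true)) else 1) < 5))
step 4: [delta@0.0] ((1 == (((\x.x) (let y = false in 5)) - (if (true && true) then ((\z.1) true) else ((\u.u) 9)))) && ((if (let v = true in false) then (if (let w = false in w) then (if true then 4 else 6) else ((\p.7) true)) else 1) < 5))
step 5: [beta@0.1.0] ((1 == ((let y = false in 5) - (if (true && true) then ((\z.1) true) else ((\u.u) 9)))) && ((if (let v = true in false) then (if (let w = false in w) then (if true then 4 else 6) else ((\p.7) true)) else 1) < 5))
step 6: [let@0.1.0] ((1 == (5 - (if (true && true) then ((\z.1) true) else ((\u.u) 9)))) && ((if (let v = true in false) then (if (let w = false in w) then (if true then 4 else 6) else ((\p.7) true)) else 1) < 5))
step 7: [delta@0.1.1.0] ((1 == (5 - (if true then ((\z.1) true) else ((\u.u) 9)))) && ((if (let v = true in false) then (if (let w = false in w) then (if true then 4 else 6) else ((\p.7) true)) else 1) < 5))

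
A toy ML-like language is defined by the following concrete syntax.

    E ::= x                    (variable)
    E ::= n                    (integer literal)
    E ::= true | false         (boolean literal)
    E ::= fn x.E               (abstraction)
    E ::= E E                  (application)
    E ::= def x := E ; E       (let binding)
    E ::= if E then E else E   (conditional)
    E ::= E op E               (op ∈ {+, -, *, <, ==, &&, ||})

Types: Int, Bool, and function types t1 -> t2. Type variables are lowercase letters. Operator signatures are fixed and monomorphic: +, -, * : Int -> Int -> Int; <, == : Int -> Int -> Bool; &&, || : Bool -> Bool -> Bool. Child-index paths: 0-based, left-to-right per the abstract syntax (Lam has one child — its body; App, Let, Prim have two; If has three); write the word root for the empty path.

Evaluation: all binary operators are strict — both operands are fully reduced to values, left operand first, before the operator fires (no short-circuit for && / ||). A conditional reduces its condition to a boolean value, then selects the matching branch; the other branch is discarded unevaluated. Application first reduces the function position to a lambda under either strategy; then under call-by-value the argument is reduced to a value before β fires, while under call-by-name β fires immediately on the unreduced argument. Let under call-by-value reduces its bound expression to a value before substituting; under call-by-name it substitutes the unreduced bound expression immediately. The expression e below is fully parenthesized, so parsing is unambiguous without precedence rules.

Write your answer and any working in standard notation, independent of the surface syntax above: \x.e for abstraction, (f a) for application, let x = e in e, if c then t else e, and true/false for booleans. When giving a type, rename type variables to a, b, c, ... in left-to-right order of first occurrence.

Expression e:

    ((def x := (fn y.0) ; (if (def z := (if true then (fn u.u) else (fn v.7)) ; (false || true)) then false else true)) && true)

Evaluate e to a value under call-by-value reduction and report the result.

Answer: false

Derivation:
step 0: ((let x = (\y.0) in (if (let z = (if true then (\u.u) else (\v.7)) in (false || true)) then false else true)) && true)
step 1: [let@0] ((if (let z = (if true then (\u.u) else (\v.7)) in (false || true)) then false else true) && true)
step 2: [if@0.0.0] ((if (let z = (\u.u) in (false || true)) then false else true) && true)
step 3: [let@0.0] ((if (false || true) then false else true) && true)
step 4: [delta@0.0] ((if true then false else true) && true)
step 5: [if@0] (false && true)
step 6: [delta@root] false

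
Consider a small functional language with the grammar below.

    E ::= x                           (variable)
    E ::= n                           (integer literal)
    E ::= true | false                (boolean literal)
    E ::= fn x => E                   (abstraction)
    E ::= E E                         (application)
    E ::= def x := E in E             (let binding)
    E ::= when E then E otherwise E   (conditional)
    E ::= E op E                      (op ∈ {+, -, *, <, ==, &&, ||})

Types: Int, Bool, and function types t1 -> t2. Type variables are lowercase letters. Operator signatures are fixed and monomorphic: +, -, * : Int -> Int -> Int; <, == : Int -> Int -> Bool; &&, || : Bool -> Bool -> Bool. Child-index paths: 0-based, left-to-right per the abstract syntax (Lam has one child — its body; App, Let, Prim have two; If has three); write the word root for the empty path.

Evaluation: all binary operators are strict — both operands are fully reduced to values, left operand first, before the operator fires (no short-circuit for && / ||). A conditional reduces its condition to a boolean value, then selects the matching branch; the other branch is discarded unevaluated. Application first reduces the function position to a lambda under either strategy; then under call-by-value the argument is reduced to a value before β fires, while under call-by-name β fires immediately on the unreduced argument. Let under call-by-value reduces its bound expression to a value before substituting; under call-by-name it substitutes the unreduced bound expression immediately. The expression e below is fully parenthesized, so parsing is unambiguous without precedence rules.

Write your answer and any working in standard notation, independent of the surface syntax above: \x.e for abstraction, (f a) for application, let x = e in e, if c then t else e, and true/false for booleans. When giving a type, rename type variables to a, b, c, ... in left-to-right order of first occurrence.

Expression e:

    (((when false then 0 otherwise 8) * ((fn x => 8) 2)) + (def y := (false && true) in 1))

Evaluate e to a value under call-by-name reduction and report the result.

Trace:
step 0: (((if false then 0 else 8) * ((\x.8) 2)) + (let y = (false && true) in 1))
step 1: [if@0.0] ((8 * ((\x.8) 2)) + (let y = (false && true) in 1))
step 2: [beta@0.1] ((8 * 8) + (let y = (false && true) in 1))
step 3: [delta@0] (64 + (let y = (false && true) in 1))
step 4: [let@1] (64 + 1)
step 5: [delta@root] 65

Answer: 65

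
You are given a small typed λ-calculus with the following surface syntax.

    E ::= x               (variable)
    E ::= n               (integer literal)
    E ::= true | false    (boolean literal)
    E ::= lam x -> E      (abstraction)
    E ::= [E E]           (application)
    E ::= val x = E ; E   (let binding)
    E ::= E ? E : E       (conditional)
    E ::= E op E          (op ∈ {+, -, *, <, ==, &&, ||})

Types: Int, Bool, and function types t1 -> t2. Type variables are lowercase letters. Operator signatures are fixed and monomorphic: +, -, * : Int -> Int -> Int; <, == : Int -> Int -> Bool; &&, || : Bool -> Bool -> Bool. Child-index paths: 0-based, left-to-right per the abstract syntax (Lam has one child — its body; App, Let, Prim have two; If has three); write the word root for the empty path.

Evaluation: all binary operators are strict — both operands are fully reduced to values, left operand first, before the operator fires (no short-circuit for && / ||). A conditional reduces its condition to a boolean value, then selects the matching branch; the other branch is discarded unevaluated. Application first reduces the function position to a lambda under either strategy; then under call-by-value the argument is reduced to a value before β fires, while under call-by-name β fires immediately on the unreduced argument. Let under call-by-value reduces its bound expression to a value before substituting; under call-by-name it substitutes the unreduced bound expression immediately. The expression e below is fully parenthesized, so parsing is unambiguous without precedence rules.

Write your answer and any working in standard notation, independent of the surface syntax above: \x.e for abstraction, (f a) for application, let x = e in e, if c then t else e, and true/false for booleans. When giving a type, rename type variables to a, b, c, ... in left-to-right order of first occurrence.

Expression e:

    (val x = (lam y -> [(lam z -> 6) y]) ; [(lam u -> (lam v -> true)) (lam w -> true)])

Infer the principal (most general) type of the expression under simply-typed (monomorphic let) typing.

Answer: a -> Bool

Working:
\z._ : b -> Int
y : a
  unify b -> Int ~ a -> c
  unify b ~ a
  unify Int ~ c
_ _ : Int
\y._ : a -> Int
let x : a -> Int
\v._ : e -> Bool
\u._ : d -> e -> Bool
\w._ : f -> Bool
  unify d -> e -> Bool ~ (f -> Bool) -> g
  unify d ~ f -> Bool
  unify e -> Bool ~ g
_ _ : e -> Bool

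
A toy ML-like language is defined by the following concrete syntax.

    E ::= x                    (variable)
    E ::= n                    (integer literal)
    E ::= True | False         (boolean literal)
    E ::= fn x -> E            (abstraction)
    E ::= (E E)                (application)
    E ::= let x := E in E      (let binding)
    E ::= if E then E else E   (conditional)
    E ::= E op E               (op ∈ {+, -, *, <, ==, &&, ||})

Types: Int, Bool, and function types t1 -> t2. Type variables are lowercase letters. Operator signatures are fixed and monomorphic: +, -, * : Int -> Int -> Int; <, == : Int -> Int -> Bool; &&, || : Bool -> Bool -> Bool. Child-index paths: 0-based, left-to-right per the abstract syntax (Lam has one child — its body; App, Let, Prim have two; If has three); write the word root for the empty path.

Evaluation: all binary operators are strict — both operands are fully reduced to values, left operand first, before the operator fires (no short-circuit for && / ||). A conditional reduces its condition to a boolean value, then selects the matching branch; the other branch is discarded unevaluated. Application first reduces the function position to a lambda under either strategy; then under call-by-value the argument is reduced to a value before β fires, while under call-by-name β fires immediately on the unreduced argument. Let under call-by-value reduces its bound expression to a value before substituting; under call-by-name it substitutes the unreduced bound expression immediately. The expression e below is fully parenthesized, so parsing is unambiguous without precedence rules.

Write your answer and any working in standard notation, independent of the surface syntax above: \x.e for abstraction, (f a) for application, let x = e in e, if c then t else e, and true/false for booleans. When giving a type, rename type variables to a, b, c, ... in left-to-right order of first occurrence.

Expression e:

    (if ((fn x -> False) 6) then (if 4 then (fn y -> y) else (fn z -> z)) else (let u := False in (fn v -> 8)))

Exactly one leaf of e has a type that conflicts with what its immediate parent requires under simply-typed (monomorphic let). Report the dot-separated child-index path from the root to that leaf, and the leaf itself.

Answer: 1.0 : 4

Trace:
\x._ : a -> Bool
  unify a -> Bool ~ Int -> b
  unify a ~ Int
  unify Bool ~ b
_ _ : Bool
  unify Bool ~ Bool
  unify Int ~ Bool
  FAIL: mismatch Int ~ Bool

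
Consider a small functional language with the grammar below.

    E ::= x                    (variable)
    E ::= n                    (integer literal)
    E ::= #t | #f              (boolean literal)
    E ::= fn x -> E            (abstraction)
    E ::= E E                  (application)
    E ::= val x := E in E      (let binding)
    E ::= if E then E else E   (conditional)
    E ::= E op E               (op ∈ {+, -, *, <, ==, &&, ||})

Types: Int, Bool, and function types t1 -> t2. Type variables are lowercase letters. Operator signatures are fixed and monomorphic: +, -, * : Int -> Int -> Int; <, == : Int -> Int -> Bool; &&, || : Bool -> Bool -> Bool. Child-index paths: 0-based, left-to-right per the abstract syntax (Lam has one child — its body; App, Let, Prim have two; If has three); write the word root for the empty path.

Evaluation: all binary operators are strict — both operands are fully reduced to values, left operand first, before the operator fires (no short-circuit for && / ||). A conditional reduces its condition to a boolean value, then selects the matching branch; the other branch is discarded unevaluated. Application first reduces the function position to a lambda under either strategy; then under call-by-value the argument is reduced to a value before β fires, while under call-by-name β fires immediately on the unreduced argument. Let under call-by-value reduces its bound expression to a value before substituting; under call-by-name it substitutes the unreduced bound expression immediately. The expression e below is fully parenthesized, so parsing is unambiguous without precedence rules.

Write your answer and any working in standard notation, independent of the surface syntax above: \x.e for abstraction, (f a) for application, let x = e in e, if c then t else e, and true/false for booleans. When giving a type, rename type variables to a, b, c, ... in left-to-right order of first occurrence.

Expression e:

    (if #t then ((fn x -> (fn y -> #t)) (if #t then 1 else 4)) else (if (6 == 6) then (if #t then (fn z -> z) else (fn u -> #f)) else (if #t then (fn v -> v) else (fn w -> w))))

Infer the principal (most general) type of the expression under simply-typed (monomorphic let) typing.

Answer: Bool -> Bool

Working:
  unify Bool ~ Bool
\y._ : b -> Bool
\x._ : a -> b -> Bool
  unify Bool ~ Bool
  unify Int ~ Int
  unify a -> b -> Bool ~ Int -> c
  unify a ~ Int
  unify b -> Bool ~ c
_ _ : b -> Bool
  unify Int ~ Int
  unify Int ~ Int
  unify Bool ~ Bool
  unify Bool ~ Bool
z : d
\z._ : d -> d
\u._ : e -> Bool
  unify d -> d ~ e -> Bool
  unify d ~ e
  unify e ~ Bool
  unify Bool ~ Bool
v : f
\v._ : f -> f
w : g
\w._ : g -> g
  unify f -> f ~ g -> g
  unify f ~ g
  unify g ~ g
  unify Bool -> Bool ~ g -> g
  unify Bool ~ g
  unify Bool ~ Bool
  unify b -> Bool ~ Bool -> Bool
  unify b ~ Bool
  unify Bool ~ Bool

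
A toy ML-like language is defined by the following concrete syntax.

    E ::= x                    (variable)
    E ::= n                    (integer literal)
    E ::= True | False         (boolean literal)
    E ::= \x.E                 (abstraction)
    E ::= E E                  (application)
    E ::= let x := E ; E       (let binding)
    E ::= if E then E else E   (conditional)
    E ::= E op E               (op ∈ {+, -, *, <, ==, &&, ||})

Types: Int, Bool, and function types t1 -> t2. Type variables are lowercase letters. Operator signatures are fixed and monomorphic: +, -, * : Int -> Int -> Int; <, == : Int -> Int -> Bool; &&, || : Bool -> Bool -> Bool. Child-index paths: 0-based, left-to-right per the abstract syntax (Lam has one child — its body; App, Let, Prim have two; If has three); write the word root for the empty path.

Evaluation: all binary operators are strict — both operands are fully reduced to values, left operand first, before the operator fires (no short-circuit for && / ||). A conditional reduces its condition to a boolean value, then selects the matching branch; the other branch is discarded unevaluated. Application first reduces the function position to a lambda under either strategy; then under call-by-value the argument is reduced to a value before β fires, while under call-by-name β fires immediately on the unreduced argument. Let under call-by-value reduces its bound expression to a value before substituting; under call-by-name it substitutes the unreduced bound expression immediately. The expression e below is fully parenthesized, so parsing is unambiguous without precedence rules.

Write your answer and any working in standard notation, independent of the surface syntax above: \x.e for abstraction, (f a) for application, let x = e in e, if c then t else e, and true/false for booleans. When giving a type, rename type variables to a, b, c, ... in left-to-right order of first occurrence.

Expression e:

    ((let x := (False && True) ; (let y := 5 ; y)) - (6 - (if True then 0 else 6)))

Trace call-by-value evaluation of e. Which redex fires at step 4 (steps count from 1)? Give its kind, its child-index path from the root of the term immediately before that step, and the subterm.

Derivation:
step 0: ((let x = (false && true) in (let y = 5 in y)) - (6 - (if true then 0 else 6)))
step 1: [delta@0.0] ((let x = false in (let y = 5 in y)) - (6 - (if true then 0 else 6)))
step 2: [let@0] ((let y = 5 in y) - (6 - (if true then 0 else 6)))
step 3: [let@0] (5 - (6 - (if true then 0 else 6)))
step 4: [if@1.1] (5 - (6 - 0))

Answer: if at 1.1 : (if true then 0 else 6)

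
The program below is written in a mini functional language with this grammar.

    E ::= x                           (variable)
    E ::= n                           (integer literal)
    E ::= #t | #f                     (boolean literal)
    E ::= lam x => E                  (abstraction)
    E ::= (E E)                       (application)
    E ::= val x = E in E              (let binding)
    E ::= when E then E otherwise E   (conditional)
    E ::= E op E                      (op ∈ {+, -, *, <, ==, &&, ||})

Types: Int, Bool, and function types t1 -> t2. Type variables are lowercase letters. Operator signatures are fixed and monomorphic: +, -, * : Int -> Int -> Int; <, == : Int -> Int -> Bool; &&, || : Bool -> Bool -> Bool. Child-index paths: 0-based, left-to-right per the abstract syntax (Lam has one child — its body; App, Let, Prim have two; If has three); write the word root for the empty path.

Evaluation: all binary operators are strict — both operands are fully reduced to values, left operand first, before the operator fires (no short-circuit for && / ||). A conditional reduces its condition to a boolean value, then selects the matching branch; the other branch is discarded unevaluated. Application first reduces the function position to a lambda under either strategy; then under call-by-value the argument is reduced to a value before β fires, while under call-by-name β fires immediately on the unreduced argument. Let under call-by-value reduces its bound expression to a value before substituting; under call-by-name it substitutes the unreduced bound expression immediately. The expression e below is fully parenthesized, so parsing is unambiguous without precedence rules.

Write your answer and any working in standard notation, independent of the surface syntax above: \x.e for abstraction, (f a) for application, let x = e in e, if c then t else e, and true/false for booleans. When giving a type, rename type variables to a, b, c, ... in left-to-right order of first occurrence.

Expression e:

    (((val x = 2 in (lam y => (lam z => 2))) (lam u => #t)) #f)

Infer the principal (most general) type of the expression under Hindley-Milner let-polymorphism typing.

Answer: Int

Trace:
let x : Int
\z._ : b -> Int
\y._ : a -> b -> Int
\u._ : c -> Bool
  unify a -> b -> Int ~ (c -> Bool) -> d
  unify a ~ c -> Bool
  unify b -> Int ~ d
_ _ : b -> Int
  unify b -> Int ~ Bool -> e
  unify b ~ Bool
  unify Int ~ e
_ _ : Int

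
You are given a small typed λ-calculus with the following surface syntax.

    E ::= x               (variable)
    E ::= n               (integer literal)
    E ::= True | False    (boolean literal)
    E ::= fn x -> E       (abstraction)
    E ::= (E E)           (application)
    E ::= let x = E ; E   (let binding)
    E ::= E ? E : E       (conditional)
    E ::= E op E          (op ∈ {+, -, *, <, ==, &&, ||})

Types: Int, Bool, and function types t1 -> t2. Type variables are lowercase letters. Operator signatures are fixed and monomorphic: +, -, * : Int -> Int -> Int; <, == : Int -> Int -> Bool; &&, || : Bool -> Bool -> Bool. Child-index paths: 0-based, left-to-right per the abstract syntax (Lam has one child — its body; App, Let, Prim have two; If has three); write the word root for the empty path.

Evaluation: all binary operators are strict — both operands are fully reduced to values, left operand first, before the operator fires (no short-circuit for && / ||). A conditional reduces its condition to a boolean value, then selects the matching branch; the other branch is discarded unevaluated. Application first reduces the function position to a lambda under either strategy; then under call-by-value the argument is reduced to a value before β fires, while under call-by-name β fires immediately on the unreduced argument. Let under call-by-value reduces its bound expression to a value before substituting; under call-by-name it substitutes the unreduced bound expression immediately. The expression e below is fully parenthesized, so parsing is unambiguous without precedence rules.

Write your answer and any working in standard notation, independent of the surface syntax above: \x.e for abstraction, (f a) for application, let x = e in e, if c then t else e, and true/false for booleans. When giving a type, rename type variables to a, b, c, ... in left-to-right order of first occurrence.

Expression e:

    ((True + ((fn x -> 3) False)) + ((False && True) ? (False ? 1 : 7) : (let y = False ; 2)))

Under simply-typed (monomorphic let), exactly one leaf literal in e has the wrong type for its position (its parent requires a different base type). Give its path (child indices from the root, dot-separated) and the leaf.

Trace:
  unify Bool ~ Int
  FAIL: mismatch Bool ~ Int

Answer: 0.0 : true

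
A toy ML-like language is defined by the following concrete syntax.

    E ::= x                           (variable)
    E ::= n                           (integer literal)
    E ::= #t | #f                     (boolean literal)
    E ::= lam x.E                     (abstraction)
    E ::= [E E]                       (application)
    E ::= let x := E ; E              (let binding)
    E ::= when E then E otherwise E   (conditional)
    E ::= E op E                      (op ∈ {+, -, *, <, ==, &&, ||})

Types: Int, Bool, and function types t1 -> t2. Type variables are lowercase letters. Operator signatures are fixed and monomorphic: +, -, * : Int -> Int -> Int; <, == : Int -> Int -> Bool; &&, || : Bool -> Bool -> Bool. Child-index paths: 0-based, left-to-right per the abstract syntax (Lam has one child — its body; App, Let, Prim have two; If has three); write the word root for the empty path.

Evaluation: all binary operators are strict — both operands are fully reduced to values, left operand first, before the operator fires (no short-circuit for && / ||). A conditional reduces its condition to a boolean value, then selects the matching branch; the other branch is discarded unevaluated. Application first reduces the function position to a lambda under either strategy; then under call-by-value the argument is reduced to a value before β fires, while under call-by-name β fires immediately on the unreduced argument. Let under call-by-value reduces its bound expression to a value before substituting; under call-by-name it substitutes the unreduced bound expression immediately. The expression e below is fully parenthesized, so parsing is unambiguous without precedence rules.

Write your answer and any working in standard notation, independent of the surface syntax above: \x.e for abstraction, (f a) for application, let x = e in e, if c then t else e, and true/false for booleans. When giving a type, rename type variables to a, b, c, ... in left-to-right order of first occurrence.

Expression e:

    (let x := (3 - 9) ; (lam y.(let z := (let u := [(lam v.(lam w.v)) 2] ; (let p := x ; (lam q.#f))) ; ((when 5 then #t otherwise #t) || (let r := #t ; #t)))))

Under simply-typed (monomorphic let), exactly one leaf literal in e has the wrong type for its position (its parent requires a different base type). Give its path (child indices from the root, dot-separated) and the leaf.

Trace:
  unify Int ~ Int
  unify Int ~ Int
let x : Int
v : b
\w._ : c -> b
\v._ : b -> c -> b
  unify b -> c -> b ~ Int -> d
  unify b ~ Int
  unify c -> Int ~ d
_ _ : c -> Int
let u : c -> Int
x : Int
let p : Int
\q._ : e -> Bool
let z : e -> Bool
  unify Int ~ Bool
  FAIL: mismatch Int ~ Bool

Answer: 1.0.1.0.0 : 5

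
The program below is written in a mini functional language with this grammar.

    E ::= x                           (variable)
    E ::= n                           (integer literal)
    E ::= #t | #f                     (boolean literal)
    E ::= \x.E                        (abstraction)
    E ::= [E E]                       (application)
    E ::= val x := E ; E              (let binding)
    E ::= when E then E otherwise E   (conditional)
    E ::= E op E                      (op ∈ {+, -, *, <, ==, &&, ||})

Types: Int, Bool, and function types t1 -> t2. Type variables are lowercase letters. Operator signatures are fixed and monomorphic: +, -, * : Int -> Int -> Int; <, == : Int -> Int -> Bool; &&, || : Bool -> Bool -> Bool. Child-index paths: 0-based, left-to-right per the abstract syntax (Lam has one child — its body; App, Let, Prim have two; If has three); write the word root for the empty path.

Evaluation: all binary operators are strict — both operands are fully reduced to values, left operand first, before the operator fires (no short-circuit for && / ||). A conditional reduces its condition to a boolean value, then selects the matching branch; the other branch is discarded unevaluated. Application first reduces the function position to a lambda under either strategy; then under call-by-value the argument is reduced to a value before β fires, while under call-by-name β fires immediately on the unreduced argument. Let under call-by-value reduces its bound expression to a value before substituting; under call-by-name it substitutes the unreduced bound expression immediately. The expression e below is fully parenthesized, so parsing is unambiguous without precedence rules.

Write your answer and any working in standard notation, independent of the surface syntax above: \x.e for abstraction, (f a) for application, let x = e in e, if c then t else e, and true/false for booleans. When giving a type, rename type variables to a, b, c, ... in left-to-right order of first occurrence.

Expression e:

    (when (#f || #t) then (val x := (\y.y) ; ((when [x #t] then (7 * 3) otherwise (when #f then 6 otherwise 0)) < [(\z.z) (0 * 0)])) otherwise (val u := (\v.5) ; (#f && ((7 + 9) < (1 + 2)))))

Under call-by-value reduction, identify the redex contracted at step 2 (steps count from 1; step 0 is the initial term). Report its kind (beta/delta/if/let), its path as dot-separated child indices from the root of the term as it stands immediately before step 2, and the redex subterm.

Derivation:
step 0: (if (false || true) then (let x = (\y.y) in ((if (x true) then (7 * 3) else (if false then 6 else 0)) < ((\z.z) (0 * 0)))) else (let u = (\v.5) in (false && ((7 + 9) < (1 + 2)))))
step 1: [delta@0] (if true then (let x = (\y.y) in ((if (x true) then (7 * 3) else (if false then 6 else 0)) < ((\z.z) (0 * 0)))) else (let u = (\v.5) in (false && ((7 + 9) < (1 + 2)))))
step 2: [if@root] (let x = (\y.y) in ((if (x true) then (7 * 3) else (if false then 6 else 0)) < ((\z.z) (0 * 0))))

Answer: if at root : (if true then (let x = (\y.y) in ((if (x true) then (7 * 3) else (if false then 6 else 0)) < ((\z.z) (0 * 0)))) else (let u = (\v.5) in (false && ((7 + 9) < (1 + 2)))))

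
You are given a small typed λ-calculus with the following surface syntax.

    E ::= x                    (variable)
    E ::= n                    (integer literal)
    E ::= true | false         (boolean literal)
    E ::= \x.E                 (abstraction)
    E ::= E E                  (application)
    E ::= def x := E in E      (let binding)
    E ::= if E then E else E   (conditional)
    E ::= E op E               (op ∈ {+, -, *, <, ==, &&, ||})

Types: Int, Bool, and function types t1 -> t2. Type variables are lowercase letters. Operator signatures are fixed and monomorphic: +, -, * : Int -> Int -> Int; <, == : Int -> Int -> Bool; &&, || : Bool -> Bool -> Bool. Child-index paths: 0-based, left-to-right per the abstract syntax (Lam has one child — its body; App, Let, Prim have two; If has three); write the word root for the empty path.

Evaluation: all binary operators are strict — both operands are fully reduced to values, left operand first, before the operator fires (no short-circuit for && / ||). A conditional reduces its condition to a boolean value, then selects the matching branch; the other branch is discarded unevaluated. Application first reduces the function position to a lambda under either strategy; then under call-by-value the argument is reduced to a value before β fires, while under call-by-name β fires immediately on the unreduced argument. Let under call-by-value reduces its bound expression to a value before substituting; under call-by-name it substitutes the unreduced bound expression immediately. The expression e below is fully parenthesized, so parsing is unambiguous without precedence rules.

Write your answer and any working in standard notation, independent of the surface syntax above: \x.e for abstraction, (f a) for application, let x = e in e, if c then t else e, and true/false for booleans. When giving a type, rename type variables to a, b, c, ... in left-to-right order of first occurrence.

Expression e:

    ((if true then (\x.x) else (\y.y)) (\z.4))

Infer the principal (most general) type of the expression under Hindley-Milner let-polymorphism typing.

Answer: a -> Int

Trace:
  unify Bool ~ Bool
x : a
\x._ : a -> a
y : b
\y._ : b -> b
  unify a -> a ~ b -> b
  unify a ~ b
  unify b ~ b
\z._ : c -> Int
  unify b -> b ~ (c -> Int) -> d
  unify b ~ c -> Int
  unify c -> Int ~ d
_ _ : c -> Int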